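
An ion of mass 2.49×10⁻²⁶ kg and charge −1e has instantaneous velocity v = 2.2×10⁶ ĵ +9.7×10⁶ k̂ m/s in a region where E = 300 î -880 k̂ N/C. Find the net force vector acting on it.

Only an electric field acts, so F = qE = (−1.602×10⁻¹⁹ C)·(300, 0, -880) = (-4.81×10⁻¹⁷, 0, 1.41×10⁻¹⁶) N.

F ≈ (-4.81×10⁻¹⁷, 0, 1.41×10⁻¹⁶) N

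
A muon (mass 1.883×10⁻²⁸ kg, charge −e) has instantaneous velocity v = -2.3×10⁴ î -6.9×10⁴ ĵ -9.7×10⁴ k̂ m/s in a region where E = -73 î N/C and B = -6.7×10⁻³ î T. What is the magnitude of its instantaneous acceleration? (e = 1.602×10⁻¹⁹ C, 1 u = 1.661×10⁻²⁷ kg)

v×B = (0, 650, -462) N/C.
E + v×B = (-73.0, 650, -462) N/C.
F = q(E + v×B) = (−1.602×10⁻¹⁹ C)·(-73.0, 650, -462) = (1.17×10⁻¹⁷, -1.04×10⁻¹⁶, 7.41×10⁻¹⁷) N.
|a| = |F|/m = 1.283×10⁻¹⁶/1.883×10⁻²⁸ ≈ 6.81×10¹¹ m/s².

|a| ≈ 6.81×10¹¹ m/s²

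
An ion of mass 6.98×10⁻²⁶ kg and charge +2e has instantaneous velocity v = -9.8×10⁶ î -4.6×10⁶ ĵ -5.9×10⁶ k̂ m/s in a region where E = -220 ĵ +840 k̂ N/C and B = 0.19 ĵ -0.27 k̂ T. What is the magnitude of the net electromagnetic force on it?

v×B = (2.36×10⁶, -2.65×10⁶, -1.86×10⁶) N/C.
E + v×B = (2.36×10⁶, -2.65×10⁶, -1.86×10⁶) N/C.
F = q(E + v×B) = (3.204×10⁻¹⁹ C)·(2.36×10⁶, -2.65×10⁶, -1.86×10⁶) = (7.57×10⁻¹³, -8.48×10⁻¹³, -5.96×10⁻¹³) N.
|F| = 1.28×10⁻¹² N.

|F| ≈ 1.28×10⁻¹² N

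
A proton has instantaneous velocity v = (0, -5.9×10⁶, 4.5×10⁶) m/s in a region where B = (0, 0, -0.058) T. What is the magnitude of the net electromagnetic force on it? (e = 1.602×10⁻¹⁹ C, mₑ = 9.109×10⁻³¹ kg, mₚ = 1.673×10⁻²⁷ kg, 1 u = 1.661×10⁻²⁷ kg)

|F| ≈ 5.48×10⁻¹⁴ N

v×B = (3.42×10⁵, 0, 0) N/C.
F = q v×B = (1.602×10⁻¹⁹ C)·(3.42×10⁵, 0, 0) = (5.48×10⁻¹⁴, 0, 0) N.
|F| = 5.48×10⁻¹⁴ N.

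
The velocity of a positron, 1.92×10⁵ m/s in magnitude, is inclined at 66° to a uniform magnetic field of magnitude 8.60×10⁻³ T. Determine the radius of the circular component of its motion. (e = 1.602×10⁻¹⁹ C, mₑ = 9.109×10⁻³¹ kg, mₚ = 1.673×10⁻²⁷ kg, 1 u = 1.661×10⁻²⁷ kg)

v⊥ = v sinθ = 1.92×10⁵·sin66° ≈ 1.754×10⁵ m/s.
r = m v⊥/(|q|B) = (9.109×10⁻³¹)(1.754×10⁵)/((1.602×10⁻¹⁹)(8.60×10⁻³)) ≈ 1.16×10⁻⁴ m.

r ≈ 1.16×10⁻⁴ m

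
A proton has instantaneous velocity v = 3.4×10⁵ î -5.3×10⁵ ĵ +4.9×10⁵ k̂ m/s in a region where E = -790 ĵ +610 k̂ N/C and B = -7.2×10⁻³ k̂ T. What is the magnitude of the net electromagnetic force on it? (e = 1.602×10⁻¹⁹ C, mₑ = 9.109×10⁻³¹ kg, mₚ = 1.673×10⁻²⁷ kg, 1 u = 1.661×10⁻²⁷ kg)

|F| ≈ 6.74×10⁻¹⁶ N

v×B = (3820, 2450, 0) N/C.
E + v×B = (3820, 1660, 610) N/C.
F = q(E + v×B) = (1.602×10⁻¹⁹ C)·(3820, 1660, 610) = (6.11×10⁻¹⁶, 2.66×10⁻¹⁶, 9.77×10⁻¹⁷) N.
|F| = 6.74×10⁻¹⁶ N.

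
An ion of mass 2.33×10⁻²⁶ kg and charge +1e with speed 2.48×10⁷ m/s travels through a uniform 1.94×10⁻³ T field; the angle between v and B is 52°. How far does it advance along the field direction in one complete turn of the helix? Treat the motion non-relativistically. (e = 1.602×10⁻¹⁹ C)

v∥ = v cosθ = 2.48×10⁷·cos52° ≈ 1.527×10⁷ m/s.
T = 2πm/(|q|B) = 2π(2.33×10⁻²⁶)/((1.602×10⁻¹⁹)(1.94×10⁻³)) ≈ 4.711×10⁻⁴ s.
pitch = v∥ T = (1.527×10⁷)(4.711×10⁻⁴) ≈ 7190 m.

p ≈ 7190 m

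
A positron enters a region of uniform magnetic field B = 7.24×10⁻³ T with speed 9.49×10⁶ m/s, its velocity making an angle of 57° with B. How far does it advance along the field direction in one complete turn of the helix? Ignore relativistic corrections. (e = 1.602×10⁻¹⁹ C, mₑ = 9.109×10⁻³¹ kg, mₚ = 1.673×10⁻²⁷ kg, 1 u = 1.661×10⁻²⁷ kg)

v∥ = v cosθ = 9.49×10⁶·cos57° ≈ 5.169×10⁶ m/s.
T = 2πm/(|q|B) = 2π(9.109×10⁻³¹)/((1.602×10⁻¹⁹)(7.24×10⁻³)) ≈ 4.935×10⁻⁹ s.
pitch = v∥ T = (5.169×10⁶)(4.935×10⁻⁹) ≈ 0.0255 m.

p ≈ 0.0255 m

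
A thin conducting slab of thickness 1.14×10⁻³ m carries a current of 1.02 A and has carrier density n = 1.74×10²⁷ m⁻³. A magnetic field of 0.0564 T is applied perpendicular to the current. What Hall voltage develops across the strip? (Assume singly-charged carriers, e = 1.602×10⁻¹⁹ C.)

V_H = IB/(n e t).
V_H = (1.02)(0.0564)/((1.74×10²⁷)(1.602×10⁻¹⁹)(1.14×10⁻³)) ≈ 1.81×10⁻⁷ V.

V_H ≈ 1.81×10⁻⁷ V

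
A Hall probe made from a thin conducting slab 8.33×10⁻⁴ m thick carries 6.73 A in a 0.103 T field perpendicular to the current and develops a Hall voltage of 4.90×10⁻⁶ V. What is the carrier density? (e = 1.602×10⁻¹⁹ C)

n ≈ 1.06×10²⁷ m⁻³

From V_H = IB/(n e t), n = IB/(V_H e t).
n = (6.73)(0.103)/((4.90×10⁻⁶)(1.602×10⁻¹⁹)(8.33×10⁻⁴)) ≈ 1.06×10²⁷ m⁻³.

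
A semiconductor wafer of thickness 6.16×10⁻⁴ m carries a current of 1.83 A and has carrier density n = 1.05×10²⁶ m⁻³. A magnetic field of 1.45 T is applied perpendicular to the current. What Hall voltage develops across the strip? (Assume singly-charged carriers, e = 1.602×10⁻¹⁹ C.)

V_H = IB/(n e t).
V_H = (1.83)(1.45)/((1.05×10²⁶)(1.602×10⁻¹⁹)(6.16×10⁻⁴)) ≈ 2.56×10⁻⁴ V.

V_H ≈ 2.56×10⁻⁴ V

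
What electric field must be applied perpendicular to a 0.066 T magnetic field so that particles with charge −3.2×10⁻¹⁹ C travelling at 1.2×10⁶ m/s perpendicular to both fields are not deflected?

For straight-line motion qE = qvB, so E = vB.
E = 1.2×10⁶ × 0.066 = 7.9×10⁴ V/m.

E = 7.9×10⁴ V/m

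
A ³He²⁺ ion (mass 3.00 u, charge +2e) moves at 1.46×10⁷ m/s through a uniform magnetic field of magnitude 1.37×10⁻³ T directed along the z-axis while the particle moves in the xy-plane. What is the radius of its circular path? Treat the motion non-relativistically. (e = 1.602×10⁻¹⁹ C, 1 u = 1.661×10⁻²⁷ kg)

r ≈ 166 m

The magnetic force provides the centripetal force: |q|vB = mv²/r.
r = mv/(|q|B) = (4.983×10⁻²⁷)(1.46×10⁷)/((3.204×10⁻¹⁹)(1.37×10⁻³)) ≈ 166 m.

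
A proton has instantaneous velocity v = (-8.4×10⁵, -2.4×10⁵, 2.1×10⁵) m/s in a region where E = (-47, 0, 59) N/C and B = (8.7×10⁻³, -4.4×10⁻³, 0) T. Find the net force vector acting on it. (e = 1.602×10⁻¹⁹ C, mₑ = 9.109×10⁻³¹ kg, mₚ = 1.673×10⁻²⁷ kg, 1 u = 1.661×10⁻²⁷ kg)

F ≈ (1.40×10⁻¹⁶, 2.93×10⁻¹⁶, 9.36×10⁻¹⁶) N

v×B = (924, 1830, 5780) N/C.
E + v×B = (877, 1830, 5840) N/C.
F = q(E + v×B) = (1.602×10⁻¹⁹ C)·(877, 1830, 5840) = (1.40×10⁻¹⁶, 2.93×10⁻¹⁶, 9.36×10⁻¹⁶) N.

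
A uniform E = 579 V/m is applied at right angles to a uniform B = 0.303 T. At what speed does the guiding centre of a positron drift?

v_d ≈ 1910 m/s

The steady drift has the magnetic force balancing the electric force, so v_d = E/B.
v_d = 579/0.303 = 1910 m/s.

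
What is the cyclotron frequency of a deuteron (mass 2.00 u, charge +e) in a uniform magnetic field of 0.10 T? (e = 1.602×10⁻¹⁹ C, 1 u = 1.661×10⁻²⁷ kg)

f = |q|B/(2πm).
f = (1.602×10⁻¹⁹)(0.10)/(2π·3.322×10⁻²⁷) ≈ 7.7×10⁵ Hz.

f ≈ 7.7×10⁵ Hz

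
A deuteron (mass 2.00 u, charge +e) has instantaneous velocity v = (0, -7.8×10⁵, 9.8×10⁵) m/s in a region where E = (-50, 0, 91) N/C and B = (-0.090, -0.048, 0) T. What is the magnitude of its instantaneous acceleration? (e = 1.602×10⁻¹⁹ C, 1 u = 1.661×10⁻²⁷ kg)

v×B = (4.70×10⁴, -8.82×10⁴, -7.02×10⁴) N/C.
E + v×B = (4.70×10⁴, -8.82×10⁴, -7.01×10⁴) N/C.
F = q(E + v×B) = (1.602×10⁻¹⁹ C)·(4.70×10⁴, -8.82×10⁴, -7.01×10⁴) = (7.53×10⁻¹⁵, -1.41×10⁻¹⁴, -1.12×10⁻¹⁴) N.
|a| = |F|/m = 1.956×10⁻¹⁴/3.322×10⁻²⁷ ≈ 5.89×10¹² m/s².

|a| ≈ 5.89×10¹² m/s²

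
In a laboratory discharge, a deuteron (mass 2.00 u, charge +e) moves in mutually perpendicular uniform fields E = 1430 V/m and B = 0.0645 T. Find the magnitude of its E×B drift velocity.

The steady drift has the magnetic force balancing the electric force, so v_d = E/B.
v_d = 1430/0.0645 = 2.22×10⁴ m/s.

v_d ≈ 2.22×10⁴ m/s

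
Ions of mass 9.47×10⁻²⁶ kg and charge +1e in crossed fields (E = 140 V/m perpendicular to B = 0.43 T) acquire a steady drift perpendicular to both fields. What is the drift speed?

v_d ≈ 330 m/s

In crossed fields the guiding centre drifts at v_d = |E×B|/B² = E/B, independent of charge and mass.
v_d = 140/0.43 = 330 m/s.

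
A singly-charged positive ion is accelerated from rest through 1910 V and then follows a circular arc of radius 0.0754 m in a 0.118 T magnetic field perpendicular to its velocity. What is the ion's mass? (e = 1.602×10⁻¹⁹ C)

m ≈ 3.32×10⁻²⁷ kg

Combine |q|V = ½mv² and r = mv/(|q|B): eliminate v to get m = qB²r²/(2V).
m = (1.602×10⁻¹⁹)(0.118)²(0.0754)²/(2·1910) ≈ 3.32×10⁻²⁷ kg.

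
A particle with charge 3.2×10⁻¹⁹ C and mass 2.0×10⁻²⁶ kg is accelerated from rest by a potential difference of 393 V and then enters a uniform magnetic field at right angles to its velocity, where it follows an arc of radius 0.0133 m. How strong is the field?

v = √(2|q|V/m) = √(2·3.2×10⁻¹⁹·393/2.0×10⁻²⁶) ≈ 1.121×10⁵ m/s.
B = mv/(|q|r) = (2.0×10⁻²⁶)(1.121×10⁵)/((3.2×10⁻¹⁹)(0.0133)) ≈ 0.527 T.

B ≈ 0.527 T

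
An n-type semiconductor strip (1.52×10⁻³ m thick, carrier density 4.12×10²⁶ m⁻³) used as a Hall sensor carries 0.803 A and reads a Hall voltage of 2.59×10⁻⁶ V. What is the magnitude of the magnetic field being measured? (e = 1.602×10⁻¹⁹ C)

From V_H = IB/(n e t), B = V_H n e t / I.
B = (2.59×10⁻⁶)(4.12×10²⁶)(1.602×10⁻¹⁹)(1.52×10⁻³)/0.803 ≈ 0.324 T.

B ≈ 0.324 T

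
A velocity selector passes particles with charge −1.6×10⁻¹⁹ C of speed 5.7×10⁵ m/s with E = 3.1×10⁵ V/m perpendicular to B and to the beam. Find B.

B = 0.54 T

Balance of forces in the selector: qE = qvB ⇒ B = E/v.
B = 3.1×10⁵/5.7×10⁵ = 0.54 T.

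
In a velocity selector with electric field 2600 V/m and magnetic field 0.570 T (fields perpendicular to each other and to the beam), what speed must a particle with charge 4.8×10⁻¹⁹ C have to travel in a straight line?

v = 4560 m/s

For undeflected motion the electric and magnetic forces balance: qE = qvB.
v = E/B = 2600/0.570 = 4560 m/s.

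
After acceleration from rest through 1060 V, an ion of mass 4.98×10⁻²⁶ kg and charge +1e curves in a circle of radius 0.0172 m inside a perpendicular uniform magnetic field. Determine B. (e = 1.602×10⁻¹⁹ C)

B ≈ 1.49 T

v = √(2|q|V/m) = √(2·1.602×10⁻¹⁹·1060/4.98×10⁻²⁶) ≈ 8.258×10⁴ m/s.
B = mv/(|q|r) = (4.98×10⁻²⁶)(8.258×10⁴)/((1.602×10⁻¹⁹)(0.0172)) ≈ 1.49 T.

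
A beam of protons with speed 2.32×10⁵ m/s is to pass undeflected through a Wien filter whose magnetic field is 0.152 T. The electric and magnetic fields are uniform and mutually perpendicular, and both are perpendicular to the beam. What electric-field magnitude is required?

E = 3.53×10⁴ V/m

For straight-line motion qE = qvB, so E = vB.
E = 2.32×10⁵ × 0.152 = 3.53×10⁴ V/m.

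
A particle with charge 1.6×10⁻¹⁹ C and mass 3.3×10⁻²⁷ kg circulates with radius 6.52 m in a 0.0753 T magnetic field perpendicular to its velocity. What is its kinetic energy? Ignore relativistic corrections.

KE ≈ 5.84×10⁶ eV

v = |q|Br/m, then KE = ½mv² = (qBr)²/(2m).
v = (1.6×10⁻¹⁹)(0.0753)(6.52)/3.3×10⁻²⁷ ≈ 2.380×10⁷ m/s.
KE = ½(3.3×10⁻²⁷)(2.380×10⁷)² ≈ 9.35×10⁻¹³ J = 5.84×10⁶ eV.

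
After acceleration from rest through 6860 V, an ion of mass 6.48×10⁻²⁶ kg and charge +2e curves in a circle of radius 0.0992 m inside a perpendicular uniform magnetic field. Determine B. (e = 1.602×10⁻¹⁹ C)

v = √(2|q|V/m) = √(2·3.204×10⁻¹⁹·6860/6.48×10⁻²⁶) ≈ 2.605×10⁵ m/s.
B = mv/(|q|r) = (6.48×10⁻²⁶)(2.605×10⁵)/((3.204×10⁻¹⁹)(0.0992)) ≈ 0.531 T.

B ≈ 0.531 T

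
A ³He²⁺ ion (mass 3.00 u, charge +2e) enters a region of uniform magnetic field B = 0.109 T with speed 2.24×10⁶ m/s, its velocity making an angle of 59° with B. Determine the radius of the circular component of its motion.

v⊥ = v sinθ = 2.24×10⁶·sin59° ≈ 1.920×10⁶ m/s.
r = m v⊥/(|q|B) = (4.983×10⁻²⁷)(1.920×10⁶)/((3.204×10⁻¹⁹)(0.109)) ≈ 0.274 m.

r ≈ 0.274 m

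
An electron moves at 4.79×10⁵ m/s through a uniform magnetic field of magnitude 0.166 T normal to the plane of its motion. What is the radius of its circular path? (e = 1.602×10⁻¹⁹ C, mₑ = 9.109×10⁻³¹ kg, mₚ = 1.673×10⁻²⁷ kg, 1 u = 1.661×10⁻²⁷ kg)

r ≈ 1.64×10⁻⁵ m

The magnetic force provides the centripetal force: |q|vB = mv²/r.
r = mv/(|q|B) = (9.109×10⁻³¹)(4.79×10⁵)/((1.602×10⁻¹⁹)(0.166)) ≈ 1.64×10⁻⁵ m.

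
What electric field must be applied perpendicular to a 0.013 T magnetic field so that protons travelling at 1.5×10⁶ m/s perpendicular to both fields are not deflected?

For straight-line motion qE = qvB, so E = vB.
E = 1.5×10⁶ × 0.013 = 2.0×10⁴ V/m.

E = 2.0×10⁴ V/m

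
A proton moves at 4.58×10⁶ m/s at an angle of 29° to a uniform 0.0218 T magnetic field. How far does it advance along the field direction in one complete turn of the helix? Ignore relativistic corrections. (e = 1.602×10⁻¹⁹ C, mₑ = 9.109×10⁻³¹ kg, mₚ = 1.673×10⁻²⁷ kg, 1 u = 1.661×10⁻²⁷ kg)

p ≈ 12.1 m

v∥ = v cosθ = 4.58×10⁶·cos29° ≈ 4.006×10⁶ m/s.
T = 2πm/(|q|B) = 2π(1.673×10⁻²⁷)/((1.602×10⁻¹⁹)(0.0218)) ≈ 3.010×10⁻⁶ s.
pitch = v∥ T = (4.006×10⁶)(3.010×10⁻⁶) ≈ 12.1 m.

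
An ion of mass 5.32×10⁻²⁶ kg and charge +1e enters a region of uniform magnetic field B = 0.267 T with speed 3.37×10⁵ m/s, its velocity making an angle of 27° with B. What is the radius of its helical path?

v⊥ = v sinθ = 3.37×10⁵·sin27° ≈ 1.530×10⁵ m/s.
r = m v⊥/(|q|B) = (5.32×10⁻²⁶)(1.530×10⁵)/((1.602×10⁻¹⁹)(0.267)) ≈ 0.190 m.

r ≈ 0.190 m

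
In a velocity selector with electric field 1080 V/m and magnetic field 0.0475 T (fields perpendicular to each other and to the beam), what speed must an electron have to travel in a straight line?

Zero net Lorentz force requires |qE| = |q v×B|, i.e. E = vB.
v = E/B = 1080/0.0475 = 2.27×10⁴ m/s.

v = 2.27×10⁴ m/s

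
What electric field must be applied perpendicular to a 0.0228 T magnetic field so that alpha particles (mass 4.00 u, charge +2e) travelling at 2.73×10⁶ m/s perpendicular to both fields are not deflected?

E = 6.22×10⁴ V/m

For straight-line motion qE = qvB, so E = vB.
E = 2.73×10⁶ × 0.0228 = 6.22×10⁴ V/m.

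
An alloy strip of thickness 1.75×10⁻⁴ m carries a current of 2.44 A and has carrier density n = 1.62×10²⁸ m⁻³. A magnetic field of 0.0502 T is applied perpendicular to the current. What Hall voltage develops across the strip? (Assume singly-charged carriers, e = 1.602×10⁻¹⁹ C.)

V_H = IB/(n e t).
V_H = (2.44)(0.0502)/((1.62×10²⁸)(1.602×10⁻¹⁹)(1.75×10⁻⁴)) ≈ 2.70×10⁻⁷ V.

V_H ≈ 2.70×10⁻⁷ V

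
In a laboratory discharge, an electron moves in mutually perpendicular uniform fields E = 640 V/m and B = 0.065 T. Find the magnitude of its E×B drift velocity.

In crossed fields the guiding centre drifts at v_d = |E×B|/B² = E/B, independent of charge and mass.
v_d = 640/0.065 = 9800 m/s.

v_d ≈ 9800 m/s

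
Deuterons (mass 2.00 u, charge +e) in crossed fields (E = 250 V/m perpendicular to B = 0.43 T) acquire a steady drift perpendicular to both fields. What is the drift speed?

v_d ≈ 580 m/s

The steady drift has the magnetic force balancing the electric force, so v_d = E/B.
v_d = 250/0.43 = 580 m/s.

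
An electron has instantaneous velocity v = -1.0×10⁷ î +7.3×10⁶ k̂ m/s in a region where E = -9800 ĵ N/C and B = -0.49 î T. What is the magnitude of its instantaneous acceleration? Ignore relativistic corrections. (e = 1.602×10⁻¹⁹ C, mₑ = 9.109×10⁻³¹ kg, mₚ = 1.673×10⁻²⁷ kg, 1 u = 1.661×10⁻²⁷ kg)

|a| ≈ 6.31×10¹⁷ m/s²

v×B = (0, -3.58×10⁶, 0) N/C.
E + v×B = (0, -3.59×10⁶, 0) N/C.
F = q(E + v×B) = (−1.602×10⁻¹⁹ C)·(0, -3.59×10⁶, 0) = (0, 5.75×10⁻¹³, 0) N.
|a| = |F|/m = 5.746×10⁻¹³/9.109×10⁻³¹ ≈ 6.31×10¹⁷ m/s².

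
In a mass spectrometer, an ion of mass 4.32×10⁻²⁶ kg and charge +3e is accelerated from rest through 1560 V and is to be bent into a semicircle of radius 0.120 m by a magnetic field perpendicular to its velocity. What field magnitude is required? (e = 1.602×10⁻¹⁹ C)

v = √(2|q|V/m) = √(2·4.806×10⁻¹⁹·1560/4.32×10⁻²⁶) ≈ 1.863×10⁵ m/s.
B = mv/(|q|r) = (4.32×10⁻²⁶)(1.863×10⁵)/((4.806×10⁻¹⁹)(0.120)) ≈ 0.140 T.

B ≈ 0.140 T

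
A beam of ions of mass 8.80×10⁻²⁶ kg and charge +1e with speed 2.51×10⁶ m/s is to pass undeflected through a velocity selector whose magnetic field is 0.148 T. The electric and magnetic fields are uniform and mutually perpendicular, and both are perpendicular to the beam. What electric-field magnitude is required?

For straight-line motion qE = qvB, so E = vB.
E = 2.51×10⁶ × 0.148 = 3.71×10⁵ V/m.

E = 3.71×10⁵ V/m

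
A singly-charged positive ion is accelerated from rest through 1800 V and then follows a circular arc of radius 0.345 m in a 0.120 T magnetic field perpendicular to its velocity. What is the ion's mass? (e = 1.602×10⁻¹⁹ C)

m ≈ 7.63×10⁻²⁶ kg

Combine |q|V = ½mv² and r = mv/(|q|B): eliminate v to get m = qB²r²/(2V).
m = (1.602×10⁻¹⁹)(0.120)²(0.345)²/(2·1800) ≈ 7.63×10⁻²⁶ kg.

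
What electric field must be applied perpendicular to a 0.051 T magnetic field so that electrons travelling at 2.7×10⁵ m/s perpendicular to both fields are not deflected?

E = 1.4×10⁴ V/m

For straight-line motion qE = qvB, so E = vB.
E = 2.7×10⁵ × 0.051 = 1.4×10⁴ V/m.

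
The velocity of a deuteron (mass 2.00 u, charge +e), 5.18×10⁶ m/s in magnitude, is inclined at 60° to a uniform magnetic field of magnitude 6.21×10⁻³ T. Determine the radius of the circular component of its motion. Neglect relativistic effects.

r ≈ 15.0 m

v⊥ = v sinθ = 5.18×10⁶·sin60° ≈ 4.486×10⁶ m/s.
r = m v⊥/(|q|B) = (3.322×10⁻²⁷)(4.486×10⁶)/((1.602×10⁻¹⁹)(6.21×10⁻³)) ≈ 15.0 m.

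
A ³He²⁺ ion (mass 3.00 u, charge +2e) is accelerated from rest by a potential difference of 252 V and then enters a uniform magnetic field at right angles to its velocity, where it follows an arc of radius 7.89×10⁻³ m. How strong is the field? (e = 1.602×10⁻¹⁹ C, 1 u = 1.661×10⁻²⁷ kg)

B ≈ 0.355 T

v = √(2|q|V/m) = √(2·3.204×10⁻¹⁹·252/4.983×10⁻²⁷) ≈ 1.800×10⁵ m/s.
B = mv/(|q|r) = (4.983×10⁻²⁷)(1.800×10⁵)/((3.204×10⁻¹⁹)(7.89×10⁻³)) ≈ 0.355 T.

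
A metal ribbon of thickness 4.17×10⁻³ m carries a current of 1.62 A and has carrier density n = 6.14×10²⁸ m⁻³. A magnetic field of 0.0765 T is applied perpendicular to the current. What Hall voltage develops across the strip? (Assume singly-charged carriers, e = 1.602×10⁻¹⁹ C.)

V_H = IB/(n e t).
V_H = (1.62)(0.0765)/((6.14×10²⁸)(1.602×10⁻¹⁹)(4.17×10⁻³)) ≈ 3.02×10⁻⁹ V.

V_H ≈ 3.02×10⁻⁹ V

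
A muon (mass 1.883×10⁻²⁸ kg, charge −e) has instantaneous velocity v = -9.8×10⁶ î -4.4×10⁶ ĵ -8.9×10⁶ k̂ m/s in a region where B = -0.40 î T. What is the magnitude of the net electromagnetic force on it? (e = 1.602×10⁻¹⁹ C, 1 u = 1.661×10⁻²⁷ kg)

v×B = (0, 3.56×10⁶, -1.76×10⁶) N/C.
F = q v×B = (−1.602×10⁻¹⁹ C)·(0, 3.56×10⁶, -1.76×10⁶) = (0, -5.70×10⁻¹³, 2.82×10⁻¹³) N.
|F| = 6.36×10⁻¹³ N.

|F| ≈ 6.36×10⁻¹³ N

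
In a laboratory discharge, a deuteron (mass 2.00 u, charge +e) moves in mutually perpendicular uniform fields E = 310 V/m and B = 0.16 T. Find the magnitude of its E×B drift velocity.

v_d ≈ 1900 m/s

The steady drift has the magnetic force balancing the electric force, so v_d = E/B.
v_d = 310/0.16 = 1900 m/s.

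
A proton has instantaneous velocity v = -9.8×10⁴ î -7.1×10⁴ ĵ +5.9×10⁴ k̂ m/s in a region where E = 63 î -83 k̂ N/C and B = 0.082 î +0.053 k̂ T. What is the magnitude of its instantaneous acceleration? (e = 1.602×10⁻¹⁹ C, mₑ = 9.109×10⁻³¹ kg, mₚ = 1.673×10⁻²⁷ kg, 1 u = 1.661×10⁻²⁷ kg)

|a| ≈ 1.16×10¹² m/s²

v×B = (-3760, 1.00×10⁴, 5820) N/C.
E + v×B = (-3700, 1.00×10⁴, 5740) N/C.
F = q(E + v×B) = (1.602×10⁻¹⁹ C)·(-3700, 1.00×10⁴, 5740) = (-5.93×10⁻¹⁶, 1.61×10⁻¹⁵, 9.19×10⁻¹⁶) N.
|a| = |F|/m = 1.944×10⁻¹⁵/1.673×10⁻²⁷ ≈ 1.16×10¹² m/s².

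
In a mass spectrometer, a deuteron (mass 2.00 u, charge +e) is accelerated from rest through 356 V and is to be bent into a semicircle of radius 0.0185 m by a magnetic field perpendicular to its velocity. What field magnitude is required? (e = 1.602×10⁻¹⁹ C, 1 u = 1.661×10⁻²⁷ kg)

B ≈ 0.208 T

v = √(2|q|V/m) = √(2·1.602×10⁻¹⁹·356/3.322×10⁻²⁷) ≈ 1.853×10⁵ m/s.
B = mv/(|q|r) = (3.322×10⁻²⁷)(1.853×10⁵)/((1.602×10⁻¹⁹)(0.0185)) ≈ 0.208 T.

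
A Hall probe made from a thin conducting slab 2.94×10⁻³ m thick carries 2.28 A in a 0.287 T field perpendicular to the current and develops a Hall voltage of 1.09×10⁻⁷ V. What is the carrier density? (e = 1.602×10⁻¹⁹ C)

From V_H = IB/(n e t), n = IB/(V_H e t).
n = (2.28)(0.287)/((1.09×10⁻⁷)(1.602×10⁻¹⁹)(2.94×10⁻³)) ≈ 1.27×10²⁸ m⁻³.

n ≈ 1.27×10²⁸ m⁻³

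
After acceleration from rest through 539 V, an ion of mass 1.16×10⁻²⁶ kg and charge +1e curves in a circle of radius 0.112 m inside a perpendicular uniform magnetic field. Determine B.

v = √(2|q|V/m) = √(2·1.602×10⁻¹⁹·539/1.16×10⁻²⁶) ≈ 1.220×10⁵ m/s.
B = mv/(|q|r) = (1.16×10⁻²⁶)(1.220×10⁵)/((1.602×10⁻¹⁹)(0.112)) ≈ 0.0789 T.

B ≈ 0.0789 T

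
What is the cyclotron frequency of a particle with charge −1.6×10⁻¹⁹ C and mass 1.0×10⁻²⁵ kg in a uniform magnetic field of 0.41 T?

f ≈ 1.0×10⁵ Hz

f = |q|B/(2πm).
f = (1.6×10⁻¹⁹)(0.41)/(2π·1.0×10⁻²⁵) ≈ 1.0×10⁵ Hz.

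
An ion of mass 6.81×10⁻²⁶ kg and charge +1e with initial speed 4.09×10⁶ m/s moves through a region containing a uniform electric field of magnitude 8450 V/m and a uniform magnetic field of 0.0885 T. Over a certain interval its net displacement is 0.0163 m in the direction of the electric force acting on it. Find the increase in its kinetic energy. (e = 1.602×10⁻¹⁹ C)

ΔKE ≈ 2.21×10⁻¹⁷ J

The magnetic force is always ⟂ v and does no work; only the electric force changes KE.
ΔKE = F_E · d = |q|E d = (1.602×10⁻¹⁹)(8450)(0.0163) ≈ 2.21×10⁻¹⁷ J.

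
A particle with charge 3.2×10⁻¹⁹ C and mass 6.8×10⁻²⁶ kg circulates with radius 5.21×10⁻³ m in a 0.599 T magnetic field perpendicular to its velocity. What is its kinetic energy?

v = |q|Br/m, then KE = ½mv² = (qBr)²/(2m).
v = (3.2×10⁻¹⁹)(0.599)(5.21×10⁻³)/6.8×10⁻²⁶ ≈ 1.469×10⁴ m/s.
KE = ½(6.8×10⁻²⁶)(1.469×10⁴)² ≈ 7.33×10⁻¹⁸ J.

KE ≈ 7.33×10⁻¹⁸ J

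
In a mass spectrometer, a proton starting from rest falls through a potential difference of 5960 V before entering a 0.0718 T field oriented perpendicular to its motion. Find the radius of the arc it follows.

Acceleration: |q|V = ½mv² ⇒ v = √(2|q|V/m) = √(2·1.602×10⁻¹⁹·5960/1.673×10⁻²⁷) ≈ 1.068×10⁶ m/s.
In the field: r = mv/(|q|B) = (1.673×10⁻²⁷)(1.068×10⁶)/((1.602×10⁻¹⁹)(0.0718)) ≈ 0.155 m.

r ≈ 0.155 m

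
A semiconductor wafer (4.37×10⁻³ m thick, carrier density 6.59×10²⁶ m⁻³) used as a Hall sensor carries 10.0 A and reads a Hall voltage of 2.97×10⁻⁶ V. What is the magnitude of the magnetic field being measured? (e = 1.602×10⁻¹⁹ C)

B ≈ 0.137 T

From V_H = IB/(n e t), B = V_H n e t / I.
B = (2.97×10⁻⁶)(6.59×10²⁶)(1.602×10⁻¹⁹)(4.37×10⁻³)/10.0 ≈ 0.137 T.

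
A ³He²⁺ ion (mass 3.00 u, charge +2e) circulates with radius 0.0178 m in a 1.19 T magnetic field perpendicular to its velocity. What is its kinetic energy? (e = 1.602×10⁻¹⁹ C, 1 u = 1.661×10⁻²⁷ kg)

v = |q|Br/m, then KE = ½mv² = (qBr)²/(2m).
v = (3.204×10⁻¹⁹)(1.19)(0.0178)/4.983×10⁻²⁷ ≈ 1.362×10⁶ m/s.
KE = ½(4.983×10⁻²⁷)(1.362×10⁶)² ≈ 4.62×10⁻¹⁵ J.

KE ≈ 4.62×10⁻¹⁵ J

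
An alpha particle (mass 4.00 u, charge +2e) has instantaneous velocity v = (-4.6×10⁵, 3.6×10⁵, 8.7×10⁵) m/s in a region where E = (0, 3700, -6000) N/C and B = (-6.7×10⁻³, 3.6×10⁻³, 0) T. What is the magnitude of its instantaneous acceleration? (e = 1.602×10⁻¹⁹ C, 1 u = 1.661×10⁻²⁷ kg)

v×B = (-3130, -5830, 756) N/C.
E + v×B = (-3130, -2130, -5240) N/C.
F = q(E + v×B) = (3.204×10⁻¹⁹ C)·(-3130, -2130, -5240) = (-1.00×10⁻¹⁵, -6.82×10⁻¹⁶, -1.68×10⁻¹⁵) N.
|a| = |F|/m = 2.073×10⁻¹⁵/6.644×10⁻²⁷ ≈ 3.12×10¹¹ m/s².

|a| ≈ 3.12×10¹¹ m/s²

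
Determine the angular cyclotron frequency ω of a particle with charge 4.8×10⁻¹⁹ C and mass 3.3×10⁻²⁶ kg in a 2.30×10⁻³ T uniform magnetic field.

ω ≈ 3.35×10⁴ rad/s

ω = |q|B/m.
ω = (4.8×10⁻¹⁹)(2.30×10⁻³)/3.3×10⁻²⁶ ≈ 3.35×10⁴ rad/s.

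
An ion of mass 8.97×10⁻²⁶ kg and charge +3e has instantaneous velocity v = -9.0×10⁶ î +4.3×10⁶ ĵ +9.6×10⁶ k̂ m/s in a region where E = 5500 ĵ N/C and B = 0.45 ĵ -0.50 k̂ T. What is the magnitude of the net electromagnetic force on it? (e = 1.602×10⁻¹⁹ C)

|F| ≈ 4.26×10⁻¹² N

v×B = (-6.47×10⁶, -4.50×10⁶, -4.05×10⁶) N/C.
E + v×B = (-6.47×10⁶, -4.49×10⁶, -4.05×10⁶) N/C.
F = q(E + v×B) = (4.806×10⁻¹⁹ C)·(-6.47×10⁶, -4.49×10⁶, -4.05×10⁶) = (-3.11×10⁻¹², -2.16×10⁻¹², -1.95×10⁻¹²) N.
|F| = 4.26×10⁻¹² N.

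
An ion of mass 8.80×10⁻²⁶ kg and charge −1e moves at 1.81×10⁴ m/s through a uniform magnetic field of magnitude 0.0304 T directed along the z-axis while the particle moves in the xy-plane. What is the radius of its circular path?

r ≈ 0.327 m

The magnetic force provides the centripetal force: |q|vB = mv²/r.
r = mv/(|q|B) = (8.80×10⁻²⁶)(1.81×10⁴)/((1.602×10⁻¹⁹)(0.0304)) ≈ 0.327 m.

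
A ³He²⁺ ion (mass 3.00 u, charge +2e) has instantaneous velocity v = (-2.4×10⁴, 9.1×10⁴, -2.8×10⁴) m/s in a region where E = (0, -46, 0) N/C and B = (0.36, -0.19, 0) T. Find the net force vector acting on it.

v×B = (-5320, -1.01×10⁴, -2.82×10⁴) N/C.
E + v×B = (-5320, -1.01×10⁴, -2.82×10⁴) N/C.
F = q(E + v×B) = (3.204×10⁻¹⁹ C)·(-5320, -1.01×10⁴, -2.82×10⁴) = (-1.70×10⁻¹⁵, -3.24×10⁻¹⁵, -9.04×10⁻¹⁵) N.

F ≈ (-1.70×10⁻¹⁵, -3.24×10⁻¹⁵, -9.04×10⁻¹⁵) N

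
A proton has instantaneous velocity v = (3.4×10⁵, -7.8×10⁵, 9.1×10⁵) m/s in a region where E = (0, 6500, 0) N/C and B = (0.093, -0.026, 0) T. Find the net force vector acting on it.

v×B = (2.37×10⁴, 8.46×10⁴, 6.37×10⁴) N/C.
E + v×B = (2.37×10⁴, 9.11×10⁴, 6.37×10⁴) N/C.
F = q(E + v×B) = (1.602×10⁻¹⁹ C)·(2.37×10⁴, 9.11×10⁴, 6.37×10⁴) = (3.79×10⁻¹⁵, 1.46×10⁻¹⁴, 1.02×10⁻¹⁴) N.

F ≈ (3.79×10⁻¹⁵, 1.46×10⁻¹⁴, 1.02×10⁻¹⁴) N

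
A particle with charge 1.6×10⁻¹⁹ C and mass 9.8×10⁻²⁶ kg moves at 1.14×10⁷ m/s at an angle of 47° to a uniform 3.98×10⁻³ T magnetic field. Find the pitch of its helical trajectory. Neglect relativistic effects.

v∥ = v cosθ = 1.14×10⁷·cos47° ≈ 7.775×10⁶ m/s.
T = 2πm/(|q|B) = 2π(9.8×10⁻²⁶)/((1.6×10⁻¹⁹)(3.98×10⁻³)) ≈ 9.669×10⁻⁴ s.
pitch = v∥ T = (7.775×10⁶)(9.669×10⁻⁴) ≈ 7520 m.

p ≈ 7520 m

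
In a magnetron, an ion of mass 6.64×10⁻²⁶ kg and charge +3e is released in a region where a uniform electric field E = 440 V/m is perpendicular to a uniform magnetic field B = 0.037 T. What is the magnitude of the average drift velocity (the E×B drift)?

v_d ≈ 1.2×10⁴ m/s

In crossed fields the guiding centre drifts at v_d = |E×B|/B² = E/B, independent of charge and mass.
v_d = 440/0.037 = 1.2×10⁴ m/s.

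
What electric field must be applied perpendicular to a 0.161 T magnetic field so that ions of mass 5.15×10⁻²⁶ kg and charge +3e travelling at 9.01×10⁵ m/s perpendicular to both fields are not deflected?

E = 1.45×10⁵ V/m

For straight-line motion qE = qvB, so E = vB.
E = 9.01×10⁵ × 0.161 = 1.45×10⁵ V/m.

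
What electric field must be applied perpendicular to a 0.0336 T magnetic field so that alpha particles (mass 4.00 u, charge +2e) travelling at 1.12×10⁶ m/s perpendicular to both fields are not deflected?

E = 3.76×10⁴ V/m

For straight-line motion qE = qvB, so E = vB.
E = 1.12×10⁶ × 0.0336 = 3.76×10⁴ V/m.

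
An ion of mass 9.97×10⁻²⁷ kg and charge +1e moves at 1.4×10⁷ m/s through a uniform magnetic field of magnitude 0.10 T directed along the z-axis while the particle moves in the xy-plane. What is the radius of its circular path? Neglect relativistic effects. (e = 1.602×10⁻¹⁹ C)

The magnetic force provides the centripetal force: |q|vB = mv²/r.
r = mv/(|q|B) = (9.97×10⁻²⁷)(1.4×10⁷)/((1.602×10⁻¹⁹)(0.10)) ≈ 8.7 m.

r ≈ 8.7 m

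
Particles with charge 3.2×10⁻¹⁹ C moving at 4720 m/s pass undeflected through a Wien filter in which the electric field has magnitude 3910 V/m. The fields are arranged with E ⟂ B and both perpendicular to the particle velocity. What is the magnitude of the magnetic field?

B = 0.828 T

Balance of forces in the selector: qE = qvB ⇒ B = E/v.
B = 3910/4720 = 0.828 T.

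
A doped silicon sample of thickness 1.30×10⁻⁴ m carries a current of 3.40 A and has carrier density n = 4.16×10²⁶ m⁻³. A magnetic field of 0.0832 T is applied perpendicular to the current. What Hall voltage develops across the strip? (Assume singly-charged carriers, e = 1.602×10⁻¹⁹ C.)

V_H ≈ 3.27×10⁻⁵ V

V_H = IB/(n e t).
V_H = (3.40)(0.0832)/((4.16×10²⁶)(1.602×10⁻¹⁹)(1.30×10⁻⁴)) ≈ 3.27×10⁻⁵ V.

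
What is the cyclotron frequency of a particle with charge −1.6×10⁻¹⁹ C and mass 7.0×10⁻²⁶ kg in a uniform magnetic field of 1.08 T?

f = |q|B/(2πm).
f = (1.6×10⁻¹⁹)(1.08)/(2π·7.0×10⁻²⁶) ≈ 3.93×10⁵ Hz.

f ≈ 3.93×10⁵ Hz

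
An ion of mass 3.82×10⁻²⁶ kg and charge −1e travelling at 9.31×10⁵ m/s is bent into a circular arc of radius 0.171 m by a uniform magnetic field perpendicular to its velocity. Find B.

B ≈ 1.30 T

From |q|vB = mv²/r, B = mv/(|q|r).
B = (3.82×10⁻²⁶)(9.31×10⁵)/((1.602×10⁻¹⁹)(0.171)) ≈ 1.30 T.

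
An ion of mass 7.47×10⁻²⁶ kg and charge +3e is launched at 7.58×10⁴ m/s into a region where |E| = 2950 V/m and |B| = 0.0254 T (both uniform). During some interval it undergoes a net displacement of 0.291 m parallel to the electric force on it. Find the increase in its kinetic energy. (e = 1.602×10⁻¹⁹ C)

ΔKE ≈ 4.13×10⁻¹⁶ J

The magnetic force is always ⟂ v and does no work; only the electric force changes KE.
ΔKE = F_E · d = |q|E d = (4.806×10⁻¹⁹)(2950)(0.291) ≈ 4.13×10⁻¹⁶ J.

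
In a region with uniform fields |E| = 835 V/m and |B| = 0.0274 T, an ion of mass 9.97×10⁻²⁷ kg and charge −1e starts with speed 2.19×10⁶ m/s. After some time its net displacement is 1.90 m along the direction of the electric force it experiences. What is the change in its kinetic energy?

ΔKE ≈ 2.54×10⁻¹⁶ J

The magnetic force is always ⟂ v and does no work; only the electric force changes KE.
ΔKE = F_E · d = |q|E d = (1.602×10⁻¹⁹)(835)(1.90) ≈ 2.54×10⁻¹⁶ J.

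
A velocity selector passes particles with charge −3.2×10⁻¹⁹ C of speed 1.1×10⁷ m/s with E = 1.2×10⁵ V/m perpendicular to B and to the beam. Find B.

B = 0.011 T

Balance of forces in the selector: qE = qvB ⇒ B = E/v.
B = 1.2×10⁵/1.1×10⁷ = 0.011 T.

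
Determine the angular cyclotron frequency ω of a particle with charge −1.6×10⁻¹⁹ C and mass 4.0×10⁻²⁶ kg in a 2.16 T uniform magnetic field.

ω ≈ 8.64×10⁶ rad/s

ω = |q|B/m.
ω = (1.6×10⁻¹⁹)(2.16)/4.0×10⁻²⁶ ≈ 8.64×10⁶ rad/s.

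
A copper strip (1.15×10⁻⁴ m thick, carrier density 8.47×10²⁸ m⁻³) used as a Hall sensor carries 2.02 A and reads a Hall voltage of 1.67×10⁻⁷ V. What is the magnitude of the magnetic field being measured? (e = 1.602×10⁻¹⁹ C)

From V_H = IB/(n e t), B = V_H n e t / I.
B = (1.67×10⁻⁷)(8.47×10²⁸)(1.602×10⁻¹⁹)(1.15×10⁻⁴)/2.02 ≈ 0.129 T.

B ≈ 0.129 T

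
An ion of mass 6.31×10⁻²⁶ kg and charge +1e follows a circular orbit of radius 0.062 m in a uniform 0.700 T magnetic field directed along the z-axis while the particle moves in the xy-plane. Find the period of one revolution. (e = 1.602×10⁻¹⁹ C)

The cyclotron period depends only on m, q, B: T = 2πm/(|q|B).
T = 2π(6.31×10⁻²⁶)/((1.602×10⁻¹⁹)(0.700)) ≈ 3.54×10⁻⁶ s.

T ≈ 3.54×10⁻⁶ s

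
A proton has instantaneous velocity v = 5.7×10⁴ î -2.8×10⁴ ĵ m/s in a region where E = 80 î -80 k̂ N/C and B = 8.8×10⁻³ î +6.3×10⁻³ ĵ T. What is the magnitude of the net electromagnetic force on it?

|F| ≈ 8.52×10⁻¹⁷ N

v×B = (0, 0, 606) N/C.
E + v×B = (80.0, 0, 526) N/C.
F = q(E + v×B) = (1.602×10⁻¹⁹ C)·(80.0, 0, 526) = (1.28×10⁻¹⁷, 0, 8.42×10⁻¹⁷) N.
|F| = 8.52×10⁻¹⁷ N.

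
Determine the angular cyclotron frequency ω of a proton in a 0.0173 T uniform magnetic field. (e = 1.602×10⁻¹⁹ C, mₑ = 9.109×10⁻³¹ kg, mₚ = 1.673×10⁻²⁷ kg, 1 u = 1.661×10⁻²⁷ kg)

ω ≈ 1.66×10⁶ rad/s

ω = |q|B/m.
ω = (1.602×10⁻¹⁹)(0.0173)/1.673×10⁻²⁷ ≈ 1.66×10⁶ rad/s.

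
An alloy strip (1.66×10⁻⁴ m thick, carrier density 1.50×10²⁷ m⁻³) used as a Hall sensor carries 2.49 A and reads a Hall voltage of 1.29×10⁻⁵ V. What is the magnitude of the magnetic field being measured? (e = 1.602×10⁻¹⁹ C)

B ≈ 0.207 T

From V_H = IB/(n e t), B = V_H n e t / I.
B = (1.29×10⁻⁵)(1.50×10²⁷)(1.602×10⁻¹⁹)(1.66×10⁻⁴)/2.49 ≈ 0.207 T.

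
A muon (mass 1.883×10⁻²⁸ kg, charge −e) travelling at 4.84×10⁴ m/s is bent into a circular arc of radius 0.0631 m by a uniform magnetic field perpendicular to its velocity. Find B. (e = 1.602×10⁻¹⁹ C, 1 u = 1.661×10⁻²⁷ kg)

B ≈ 9.02×10⁻⁴ T

From |q|vB = mv²/r, B = mv/(|q|r).
B = (1.883×10⁻²⁸)(4.84×10⁴)/((1.602×10⁻¹⁹)(0.0631)) ≈ 9.02×10⁻⁴ T.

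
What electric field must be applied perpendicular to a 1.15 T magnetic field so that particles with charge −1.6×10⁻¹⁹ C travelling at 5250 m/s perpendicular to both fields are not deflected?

E = 6040 V/m

For straight-line motion qE = qvB, so E = vB.
E = 5250 × 1.15 = 6040 V/m.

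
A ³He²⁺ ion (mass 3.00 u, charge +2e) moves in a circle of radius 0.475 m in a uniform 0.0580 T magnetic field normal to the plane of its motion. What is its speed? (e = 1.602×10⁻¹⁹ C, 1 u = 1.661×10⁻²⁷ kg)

v ≈ 1.77×10⁶ m/s

From |q|vB = mv²/r, v = |q|Br/m.
v = (3.204×10⁻¹⁹)(0.0580)(0.475)/4.983×10⁻²⁷ ≈ 1.77×10⁶ m/s.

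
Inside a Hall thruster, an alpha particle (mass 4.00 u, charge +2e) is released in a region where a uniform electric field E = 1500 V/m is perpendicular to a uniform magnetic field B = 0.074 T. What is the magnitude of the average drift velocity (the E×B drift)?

The steady drift has the magnetic force balancing the electric force, so v_d = E/B.
v_d = 1500/0.074 = 2.0×10⁴ m/s.

v_d ≈ 2.0×10⁴ m/s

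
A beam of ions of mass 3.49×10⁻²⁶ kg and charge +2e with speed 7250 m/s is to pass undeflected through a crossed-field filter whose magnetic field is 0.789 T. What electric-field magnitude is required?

E = 5720 V/m

For straight-line motion qE = qvB, so E = vB.
E = 7250 × 0.789 = 5720 V/m.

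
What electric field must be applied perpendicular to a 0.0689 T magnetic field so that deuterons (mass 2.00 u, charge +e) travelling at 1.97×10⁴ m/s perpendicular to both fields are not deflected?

For straight-line motion qE = qvB, so E = vB.
E = 1.97×10⁴ × 0.0689 = 1360 V/m.

E = 1360 V/m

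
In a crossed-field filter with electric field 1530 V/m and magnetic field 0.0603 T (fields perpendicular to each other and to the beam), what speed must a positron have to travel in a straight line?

v = 2.54×10⁴ m/s

Zero net Lorentz force requires |qE| = |q v×B|, i.e. E = vB.
v = E/B = 1530/0.0603 = 2.54×10⁴ m/s.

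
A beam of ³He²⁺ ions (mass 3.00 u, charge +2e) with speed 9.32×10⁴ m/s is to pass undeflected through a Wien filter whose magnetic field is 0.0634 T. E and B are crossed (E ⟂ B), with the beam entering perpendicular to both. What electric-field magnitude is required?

For straight-line motion qE = qvB, so E = vB.
E = 9.32×10⁴ × 0.0634 = 5910 V/m.

E = 5910 V/m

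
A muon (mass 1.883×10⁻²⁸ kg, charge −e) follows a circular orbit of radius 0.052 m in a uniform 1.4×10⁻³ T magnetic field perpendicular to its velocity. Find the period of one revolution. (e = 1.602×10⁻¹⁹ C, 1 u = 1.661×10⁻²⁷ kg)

The cyclotron period depends only on m, q, B: T = 2πm/(|q|B).
T = 2π(1.883×10⁻²⁸)/((1.602×10⁻¹⁹)(1.4×10⁻³)) ≈ 5.3×10⁻⁶ s.

T ≈ 5.3×10⁻⁶ s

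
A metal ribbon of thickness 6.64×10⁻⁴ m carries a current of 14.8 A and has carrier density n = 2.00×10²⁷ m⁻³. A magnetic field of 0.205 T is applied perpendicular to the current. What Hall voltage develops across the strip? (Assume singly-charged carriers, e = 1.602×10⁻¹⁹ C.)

V_H ≈ 1.43×10⁻⁵ V

V_H = IB/(n e t).
V_H = (14.8)(0.205)/((2.00×10²⁷)(1.602×10⁻¹⁹)(6.64×10⁻⁴)) ≈ 1.43×10⁻⁵ V.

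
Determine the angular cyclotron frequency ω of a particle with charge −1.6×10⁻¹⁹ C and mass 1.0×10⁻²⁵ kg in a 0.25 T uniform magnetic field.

ω ≈ 4.0×10⁵ rad/s

ω = |q|B/m.
ω = (1.6×10⁻¹⁹)(0.25)/1.0×10⁻²⁵ ≈ 4.0×10⁵ rad/s.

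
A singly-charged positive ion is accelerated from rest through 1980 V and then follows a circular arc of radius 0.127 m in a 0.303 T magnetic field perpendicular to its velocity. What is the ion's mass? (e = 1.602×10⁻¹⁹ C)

m ≈ 5.99×10⁻²⁶ kg

Combine |q|V = ½mv² and r = mv/(|q|B): eliminate v to get m = qB²r²/(2V).
m = (1.602×10⁻¹⁹)(0.303)²(0.127)²/(2·1980) ≈ 5.99×10⁻²⁶ kg.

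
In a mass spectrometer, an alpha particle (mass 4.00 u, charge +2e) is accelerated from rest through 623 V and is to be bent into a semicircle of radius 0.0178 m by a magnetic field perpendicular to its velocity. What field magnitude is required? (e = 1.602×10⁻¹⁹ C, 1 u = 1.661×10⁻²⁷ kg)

v = √(2|q|V/m) = √(2·3.204×10⁻¹⁹·623/6.644×10⁻²⁷) ≈ 2.451×10⁵ m/s.
B = mv/(|q|r) = (6.644×10⁻²⁷)(2.451×10⁵)/((3.204×10⁻¹⁹)(0.0178)) ≈ 0.286 T.

B ≈ 0.286 T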